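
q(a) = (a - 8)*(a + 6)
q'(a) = 2*a - 2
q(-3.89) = -25.09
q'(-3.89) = -9.78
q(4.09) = -39.45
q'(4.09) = 6.18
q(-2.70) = -35.31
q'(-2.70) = -7.40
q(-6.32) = 4.58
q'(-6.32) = -14.64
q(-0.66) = -46.24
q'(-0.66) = -3.32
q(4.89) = -33.87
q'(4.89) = 7.78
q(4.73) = -35.09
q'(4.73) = 7.46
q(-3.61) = -27.75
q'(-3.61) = -9.22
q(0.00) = -48.00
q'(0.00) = -2.00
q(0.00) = -48.00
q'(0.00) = -2.00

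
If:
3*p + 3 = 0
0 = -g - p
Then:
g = 1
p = -1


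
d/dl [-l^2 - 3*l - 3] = -2*l - 3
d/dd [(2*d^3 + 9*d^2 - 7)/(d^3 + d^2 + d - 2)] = (-7*d^4 + 4*d^3 + 18*d^2 - 22*d + 7)/(d^6 + 2*d^5 + 3*d^4 - 2*d^3 - 3*d^2 - 4*d + 4)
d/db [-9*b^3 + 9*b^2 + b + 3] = -27*b^2 + 18*b + 1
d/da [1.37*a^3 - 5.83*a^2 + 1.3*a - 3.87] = 4.11*a^2 - 11.66*a + 1.3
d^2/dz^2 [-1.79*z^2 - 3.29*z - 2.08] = -3.58000000000000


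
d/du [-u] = -1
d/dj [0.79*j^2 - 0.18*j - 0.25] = 1.58*j - 0.18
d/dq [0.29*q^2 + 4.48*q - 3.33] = 0.58*q + 4.48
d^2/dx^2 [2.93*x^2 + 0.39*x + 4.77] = 5.86000000000000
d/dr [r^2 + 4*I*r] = 2*r + 4*I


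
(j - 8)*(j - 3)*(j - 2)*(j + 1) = j^4 - 12*j^3 + 33*j^2 - 2*j - 48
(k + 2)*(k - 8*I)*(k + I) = k^3 + 2*k^2 - 7*I*k^2 + 8*k - 14*I*k + 16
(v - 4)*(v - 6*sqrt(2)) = v^2 - 6*sqrt(2)*v - 4*v + 24*sqrt(2)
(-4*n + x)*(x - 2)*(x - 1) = -4*n*x^2 + 12*n*x - 8*n + x^3 - 3*x^2 + 2*x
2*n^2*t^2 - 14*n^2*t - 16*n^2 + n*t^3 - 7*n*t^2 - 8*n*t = (2*n + t)*(t - 8)*(n*t + n)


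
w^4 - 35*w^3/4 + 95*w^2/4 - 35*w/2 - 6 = (w - 4)*(w - 3)*(w - 2)*(w + 1/4)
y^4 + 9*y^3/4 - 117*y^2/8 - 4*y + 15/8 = (y - 3)*(y - 1/4)*(y + 1/2)*(y + 5)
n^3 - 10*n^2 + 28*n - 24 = (n - 6)*(n - 2)^2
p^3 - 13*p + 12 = (p - 3)*(p - 1)*(p + 4)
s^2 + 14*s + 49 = (s + 7)^2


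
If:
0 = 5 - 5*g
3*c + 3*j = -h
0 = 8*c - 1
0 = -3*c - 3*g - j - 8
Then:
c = 1/8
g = 1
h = 135/4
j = -91/8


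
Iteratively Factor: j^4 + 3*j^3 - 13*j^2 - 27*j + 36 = (j - 3)*(j^3 + 6*j^2 + 5*j - 12) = (j - 3)*(j - 1)*(j^2 + 7*j + 12) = (j - 3)*(j - 1)*(j + 3)*(j + 4)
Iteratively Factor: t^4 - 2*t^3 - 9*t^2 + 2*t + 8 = (t + 2)*(t^3 - 4*t^2 - t + 4) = (t + 1)*(t + 2)*(t^2 - 5*t + 4) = (t - 1)*(t + 1)*(t + 2)*(t - 4)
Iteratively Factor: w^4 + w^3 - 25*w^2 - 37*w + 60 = (w + 4)*(w^3 - 3*w^2 - 13*w + 15) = (w - 5)*(w + 4)*(w^2 + 2*w - 3) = (w - 5)*(w + 3)*(w + 4)*(w - 1)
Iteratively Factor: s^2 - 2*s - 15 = (s - 5)*(s + 3)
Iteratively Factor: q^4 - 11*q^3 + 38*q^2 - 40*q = (q - 5)*(q^3 - 6*q^2 + 8*q) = (q - 5)*(q - 2)*(q^2 - 4*q) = q*(q - 5)*(q - 2)*(q - 4)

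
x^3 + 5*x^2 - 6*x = x*(x - 1)*(x + 6)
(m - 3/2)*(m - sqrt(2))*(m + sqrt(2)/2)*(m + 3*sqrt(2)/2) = m^4 - 3*m^3/2 + sqrt(2)*m^3 - 5*m^2/2 - 3*sqrt(2)*m^2/2 - 3*sqrt(2)*m/2 + 15*m/4 + 9*sqrt(2)/4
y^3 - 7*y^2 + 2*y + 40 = (y - 5)*(y - 4)*(y + 2)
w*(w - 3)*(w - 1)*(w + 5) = w^4 + w^3 - 17*w^2 + 15*w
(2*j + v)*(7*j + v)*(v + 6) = 14*j^2*v + 84*j^2 + 9*j*v^2 + 54*j*v + v^3 + 6*v^2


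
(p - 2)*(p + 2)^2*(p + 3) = p^4 + 5*p^3 + 2*p^2 - 20*p - 24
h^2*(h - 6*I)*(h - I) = h^4 - 7*I*h^3 - 6*h^2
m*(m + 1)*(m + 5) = m^3 + 6*m^2 + 5*m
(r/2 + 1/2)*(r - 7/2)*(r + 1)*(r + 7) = r^4/2 + 11*r^3/4 - 33*r^2/4 - 91*r/4 - 49/4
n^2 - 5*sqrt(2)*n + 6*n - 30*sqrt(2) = (n + 6)*(n - 5*sqrt(2))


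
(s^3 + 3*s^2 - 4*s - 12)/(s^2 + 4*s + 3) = (s^2 - 4)/(s + 1)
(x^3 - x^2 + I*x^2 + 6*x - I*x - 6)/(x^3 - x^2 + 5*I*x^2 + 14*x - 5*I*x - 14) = (x + 3*I)/(x + 7*I)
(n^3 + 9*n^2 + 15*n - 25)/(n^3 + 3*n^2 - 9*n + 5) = (n + 5)/(n - 1)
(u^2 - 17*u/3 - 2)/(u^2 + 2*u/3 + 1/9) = 3*(u - 6)/(3*u + 1)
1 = 1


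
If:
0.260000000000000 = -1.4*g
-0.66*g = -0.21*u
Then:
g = -0.19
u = -0.58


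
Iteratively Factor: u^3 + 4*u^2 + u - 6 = (u - 1)*(u^2 + 5*u + 6) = (u - 1)*(u + 2)*(u + 3)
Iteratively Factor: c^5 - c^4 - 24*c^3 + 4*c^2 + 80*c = (c + 2)*(c^4 - 3*c^3 - 18*c^2 + 40*c) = c*(c + 2)*(c^3 - 3*c^2 - 18*c + 40) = c*(c + 2)*(c + 4)*(c^2 - 7*c + 10) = c*(c - 5)*(c + 2)*(c + 4)*(c - 2)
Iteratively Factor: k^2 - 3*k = (k - 3)*(k)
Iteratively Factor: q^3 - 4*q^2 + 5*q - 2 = (q - 1)*(q^2 - 3*q + 2) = (q - 1)^2*(q - 2)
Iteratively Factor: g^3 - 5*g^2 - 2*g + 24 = (g - 3)*(g^2 - 2*g - 8) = (g - 4)*(g - 3)*(g + 2)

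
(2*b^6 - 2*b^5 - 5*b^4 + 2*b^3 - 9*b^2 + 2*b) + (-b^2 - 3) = 2*b^6 - 2*b^5 - 5*b^4 + 2*b^3 - 10*b^2 + 2*b - 3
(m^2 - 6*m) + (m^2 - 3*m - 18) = 2*m^2 - 9*m - 18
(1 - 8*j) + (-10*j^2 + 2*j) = -10*j^2 - 6*j + 1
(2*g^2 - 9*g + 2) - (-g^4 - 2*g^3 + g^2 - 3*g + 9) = g^4 + 2*g^3 + g^2 - 6*g - 7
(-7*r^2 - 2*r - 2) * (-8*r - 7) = 56*r^3 + 65*r^2 + 30*r + 14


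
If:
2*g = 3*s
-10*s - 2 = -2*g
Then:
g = -3/7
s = -2/7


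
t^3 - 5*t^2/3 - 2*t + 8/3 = (t - 2)*(t - 1)*(t + 4/3)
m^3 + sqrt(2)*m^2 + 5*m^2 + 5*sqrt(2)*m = m*(m + 5)*(m + sqrt(2))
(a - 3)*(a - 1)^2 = a^3 - 5*a^2 + 7*a - 3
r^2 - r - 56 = (r - 8)*(r + 7)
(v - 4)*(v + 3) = v^2 - v - 12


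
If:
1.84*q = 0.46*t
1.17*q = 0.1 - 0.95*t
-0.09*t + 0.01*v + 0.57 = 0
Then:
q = 0.02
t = 0.08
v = -56.28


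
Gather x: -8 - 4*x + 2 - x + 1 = -5*x - 5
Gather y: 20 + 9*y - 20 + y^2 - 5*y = y^2 + 4*y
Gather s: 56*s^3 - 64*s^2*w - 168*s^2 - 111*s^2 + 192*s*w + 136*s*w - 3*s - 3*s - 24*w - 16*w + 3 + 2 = 56*s^3 + s^2*(-64*w - 279) + s*(328*w - 6) - 40*w + 5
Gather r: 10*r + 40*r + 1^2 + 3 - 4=50*r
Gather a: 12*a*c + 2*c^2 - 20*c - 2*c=12*a*c + 2*c^2 - 22*c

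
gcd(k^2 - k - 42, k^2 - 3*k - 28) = k - 7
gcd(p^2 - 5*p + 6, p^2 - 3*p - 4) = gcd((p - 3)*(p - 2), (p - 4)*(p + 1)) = 1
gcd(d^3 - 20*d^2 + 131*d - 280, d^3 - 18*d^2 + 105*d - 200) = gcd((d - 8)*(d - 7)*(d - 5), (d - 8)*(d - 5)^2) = d^2 - 13*d + 40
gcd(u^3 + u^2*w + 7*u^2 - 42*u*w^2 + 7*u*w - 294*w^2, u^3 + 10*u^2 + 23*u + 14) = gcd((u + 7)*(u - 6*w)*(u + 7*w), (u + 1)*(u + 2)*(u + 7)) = u + 7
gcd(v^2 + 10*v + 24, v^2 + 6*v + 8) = v + 4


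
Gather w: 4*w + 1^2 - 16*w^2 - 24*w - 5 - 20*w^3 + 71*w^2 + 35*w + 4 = -20*w^3 + 55*w^2 + 15*w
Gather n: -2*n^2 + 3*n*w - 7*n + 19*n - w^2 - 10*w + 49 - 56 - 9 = -2*n^2 + n*(3*w + 12) - w^2 - 10*w - 16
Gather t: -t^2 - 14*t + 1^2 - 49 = -t^2 - 14*t - 48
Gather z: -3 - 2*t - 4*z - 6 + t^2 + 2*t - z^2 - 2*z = t^2 - z^2 - 6*z - 9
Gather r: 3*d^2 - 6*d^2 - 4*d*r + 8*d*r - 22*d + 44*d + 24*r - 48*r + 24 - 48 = -3*d^2 + 22*d + r*(4*d - 24) - 24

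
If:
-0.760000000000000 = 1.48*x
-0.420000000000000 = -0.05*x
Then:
No Solution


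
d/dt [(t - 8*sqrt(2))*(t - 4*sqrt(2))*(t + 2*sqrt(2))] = 3*t^2 - 20*sqrt(2)*t + 16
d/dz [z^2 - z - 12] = 2*z - 1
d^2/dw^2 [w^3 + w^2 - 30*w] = 6*w + 2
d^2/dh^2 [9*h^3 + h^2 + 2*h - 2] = 54*h + 2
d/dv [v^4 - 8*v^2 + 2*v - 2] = 4*v^3 - 16*v + 2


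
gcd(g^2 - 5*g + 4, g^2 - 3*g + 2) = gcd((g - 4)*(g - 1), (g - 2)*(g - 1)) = g - 1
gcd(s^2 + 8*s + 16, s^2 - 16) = s + 4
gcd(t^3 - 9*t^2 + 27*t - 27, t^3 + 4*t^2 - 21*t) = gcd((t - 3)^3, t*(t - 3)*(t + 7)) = t - 3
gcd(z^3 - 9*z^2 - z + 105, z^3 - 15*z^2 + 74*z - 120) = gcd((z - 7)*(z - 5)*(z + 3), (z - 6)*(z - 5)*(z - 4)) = z - 5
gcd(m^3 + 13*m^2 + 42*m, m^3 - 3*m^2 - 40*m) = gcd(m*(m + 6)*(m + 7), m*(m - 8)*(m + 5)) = m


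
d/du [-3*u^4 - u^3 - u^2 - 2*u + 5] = -12*u^3 - 3*u^2 - 2*u - 2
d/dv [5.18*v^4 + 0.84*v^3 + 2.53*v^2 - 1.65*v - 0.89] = 20.72*v^3 + 2.52*v^2 + 5.06*v - 1.65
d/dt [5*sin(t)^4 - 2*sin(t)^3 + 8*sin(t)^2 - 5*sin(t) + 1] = (20*sin(t)^3 - 6*sin(t)^2 + 16*sin(t) - 5)*cos(t)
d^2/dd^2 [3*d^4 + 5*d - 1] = 36*d^2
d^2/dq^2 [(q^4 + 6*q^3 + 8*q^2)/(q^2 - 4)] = 2*(q^3 - 6*q^2 + 12*q + 16)/(q^3 - 6*q^2 + 12*q - 8)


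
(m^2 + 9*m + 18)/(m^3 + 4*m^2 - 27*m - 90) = 1/(m - 5)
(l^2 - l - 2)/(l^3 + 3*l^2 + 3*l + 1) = (l - 2)/(l^2 + 2*l + 1)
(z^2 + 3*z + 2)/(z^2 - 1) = (z + 2)/(z - 1)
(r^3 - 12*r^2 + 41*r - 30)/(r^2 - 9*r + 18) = (r^2 - 6*r + 5)/(r - 3)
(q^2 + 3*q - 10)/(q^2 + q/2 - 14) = 2*(q^2 + 3*q - 10)/(2*q^2 + q - 28)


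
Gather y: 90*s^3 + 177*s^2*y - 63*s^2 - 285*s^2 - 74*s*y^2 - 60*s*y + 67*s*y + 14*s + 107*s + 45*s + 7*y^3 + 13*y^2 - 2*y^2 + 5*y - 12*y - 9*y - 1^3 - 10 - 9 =90*s^3 - 348*s^2 + 166*s + 7*y^3 + y^2*(11 - 74*s) + y*(177*s^2 + 7*s - 16) - 20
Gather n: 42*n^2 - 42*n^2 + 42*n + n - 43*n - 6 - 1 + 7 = 0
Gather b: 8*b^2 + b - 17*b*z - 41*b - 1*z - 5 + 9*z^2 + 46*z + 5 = 8*b^2 + b*(-17*z - 40) + 9*z^2 + 45*z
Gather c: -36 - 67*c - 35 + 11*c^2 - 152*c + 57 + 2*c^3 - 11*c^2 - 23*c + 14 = 2*c^3 - 242*c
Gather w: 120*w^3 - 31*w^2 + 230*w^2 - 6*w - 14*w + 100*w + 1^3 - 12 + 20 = 120*w^3 + 199*w^2 + 80*w + 9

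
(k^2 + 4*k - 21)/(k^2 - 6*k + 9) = (k + 7)/(k - 3)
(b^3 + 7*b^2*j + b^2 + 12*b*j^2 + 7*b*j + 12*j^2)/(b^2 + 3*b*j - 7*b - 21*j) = (b^2 + 4*b*j + b + 4*j)/(b - 7)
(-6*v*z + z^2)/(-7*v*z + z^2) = (6*v - z)/(7*v - z)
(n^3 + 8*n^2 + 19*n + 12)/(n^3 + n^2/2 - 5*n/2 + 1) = 2*(n^3 + 8*n^2 + 19*n + 12)/(2*n^3 + n^2 - 5*n + 2)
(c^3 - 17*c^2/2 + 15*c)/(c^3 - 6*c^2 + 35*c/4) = 2*(c - 6)/(2*c - 7)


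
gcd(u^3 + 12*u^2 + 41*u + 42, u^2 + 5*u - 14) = u + 7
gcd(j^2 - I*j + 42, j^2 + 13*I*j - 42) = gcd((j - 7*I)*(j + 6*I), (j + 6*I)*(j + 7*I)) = j + 6*I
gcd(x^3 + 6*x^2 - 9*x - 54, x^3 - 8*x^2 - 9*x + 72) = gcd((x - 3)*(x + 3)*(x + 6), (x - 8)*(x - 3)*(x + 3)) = x^2 - 9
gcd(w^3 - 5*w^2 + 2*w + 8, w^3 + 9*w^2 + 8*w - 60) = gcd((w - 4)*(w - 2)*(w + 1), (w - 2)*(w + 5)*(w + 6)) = w - 2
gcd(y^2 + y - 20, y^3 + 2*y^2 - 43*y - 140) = y + 5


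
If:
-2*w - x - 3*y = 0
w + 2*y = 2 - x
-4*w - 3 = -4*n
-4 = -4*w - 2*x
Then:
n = -7/12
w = -4/3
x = 14/3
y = -2/3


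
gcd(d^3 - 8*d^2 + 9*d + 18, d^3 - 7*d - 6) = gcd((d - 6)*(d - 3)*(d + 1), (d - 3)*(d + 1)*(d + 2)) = d^2 - 2*d - 3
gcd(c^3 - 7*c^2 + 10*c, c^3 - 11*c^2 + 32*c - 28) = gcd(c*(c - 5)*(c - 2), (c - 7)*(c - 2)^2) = c - 2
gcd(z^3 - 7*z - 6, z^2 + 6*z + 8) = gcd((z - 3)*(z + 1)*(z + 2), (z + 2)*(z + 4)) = z + 2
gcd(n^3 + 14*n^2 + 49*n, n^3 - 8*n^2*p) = n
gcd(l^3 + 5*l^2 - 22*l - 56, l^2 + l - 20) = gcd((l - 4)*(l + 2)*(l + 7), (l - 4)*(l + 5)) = l - 4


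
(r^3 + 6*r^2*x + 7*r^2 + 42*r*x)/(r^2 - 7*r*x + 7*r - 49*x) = r*(-r - 6*x)/(-r + 7*x)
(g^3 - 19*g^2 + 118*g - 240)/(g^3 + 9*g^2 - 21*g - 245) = (g^2 - 14*g + 48)/(g^2 + 14*g + 49)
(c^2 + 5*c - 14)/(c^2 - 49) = (c - 2)/(c - 7)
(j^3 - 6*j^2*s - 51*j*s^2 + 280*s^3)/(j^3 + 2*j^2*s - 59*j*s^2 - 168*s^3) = (j - 5*s)/(j + 3*s)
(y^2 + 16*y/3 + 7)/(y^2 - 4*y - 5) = (y^2 + 16*y/3 + 7)/(y^2 - 4*y - 5)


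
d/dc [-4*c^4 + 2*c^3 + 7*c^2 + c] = -16*c^3 + 6*c^2 + 14*c + 1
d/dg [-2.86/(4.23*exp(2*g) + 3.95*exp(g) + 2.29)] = (24.1956*exp(g) + 11.297)*exp(g)/(4.23*exp(2*g) + 3.95*exp(g) + 2.29)^2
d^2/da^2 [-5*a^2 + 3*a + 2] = -10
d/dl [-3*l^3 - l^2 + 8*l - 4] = -9*l^2 - 2*l + 8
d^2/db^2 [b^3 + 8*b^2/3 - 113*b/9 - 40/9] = 6*b + 16/3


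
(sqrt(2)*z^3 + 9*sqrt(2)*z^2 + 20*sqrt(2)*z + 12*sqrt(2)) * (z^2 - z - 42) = sqrt(2)*z^5 + 8*sqrt(2)*z^4 - 31*sqrt(2)*z^3 - 386*sqrt(2)*z^2 - 852*sqrt(2)*z - 504*sqrt(2)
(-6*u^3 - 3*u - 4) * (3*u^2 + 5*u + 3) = -18*u^5 - 30*u^4 - 27*u^3 - 27*u^2 - 29*u - 12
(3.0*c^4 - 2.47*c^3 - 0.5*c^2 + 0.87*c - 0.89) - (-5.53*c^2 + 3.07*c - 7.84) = 3.0*c^4 - 2.47*c^3 + 5.03*c^2 - 2.2*c + 6.95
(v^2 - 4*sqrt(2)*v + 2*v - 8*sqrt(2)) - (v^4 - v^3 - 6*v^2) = -v^4 + v^3 + 7*v^2 - 4*sqrt(2)*v + 2*v - 8*sqrt(2)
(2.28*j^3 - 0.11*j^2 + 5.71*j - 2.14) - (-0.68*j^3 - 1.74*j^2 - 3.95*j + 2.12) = 2.96*j^3 + 1.63*j^2 + 9.66*j - 4.26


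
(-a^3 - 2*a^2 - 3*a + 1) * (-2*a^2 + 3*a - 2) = 2*a^5 + a^4 + 2*a^3 - 7*a^2 + 9*a - 2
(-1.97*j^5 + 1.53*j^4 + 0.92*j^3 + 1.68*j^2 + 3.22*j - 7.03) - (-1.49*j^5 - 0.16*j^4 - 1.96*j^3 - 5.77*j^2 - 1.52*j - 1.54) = -0.48*j^5 + 1.69*j^4 + 2.88*j^3 + 7.45*j^2 + 4.74*j - 5.49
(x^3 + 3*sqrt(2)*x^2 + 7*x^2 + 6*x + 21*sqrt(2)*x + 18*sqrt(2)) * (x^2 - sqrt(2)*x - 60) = x^5 + 2*sqrt(2)*x^4 + 7*x^4 - 60*x^3 + 14*sqrt(2)*x^3 - 462*x^2 - 168*sqrt(2)*x^2 - 1260*sqrt(2)*x - 396*x - 1080*sqrt(2)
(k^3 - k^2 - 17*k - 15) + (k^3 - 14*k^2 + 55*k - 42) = 2*k^3 - 15*k^2 + 38*k - 57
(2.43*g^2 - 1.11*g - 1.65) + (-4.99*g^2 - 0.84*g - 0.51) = -2.56*g^2 - 1.95*g - 2.16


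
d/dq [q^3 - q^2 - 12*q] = 3*q^2 - 2*q - 12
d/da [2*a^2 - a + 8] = 4*a - 1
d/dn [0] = 0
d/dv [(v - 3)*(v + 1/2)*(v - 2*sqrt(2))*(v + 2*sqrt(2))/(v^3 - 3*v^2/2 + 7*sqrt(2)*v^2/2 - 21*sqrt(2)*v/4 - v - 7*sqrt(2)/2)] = (2*v^4 - 8*v^3 + 14*sqrt(2)*v^3 - 63*sqrt(2)*v^2 + 28*v^2 - 96*v + 84*sqrt(2)*v - 56*sqrt(2) + 96)/(2*v^4 - 8*v^3 + 14*sqrt(2)*v^3 - 56*sqrt(2)*v^2 + 57*v^2 - 196*v + 56*sqrt(2)*v + 196)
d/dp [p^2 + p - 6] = 2*p + 1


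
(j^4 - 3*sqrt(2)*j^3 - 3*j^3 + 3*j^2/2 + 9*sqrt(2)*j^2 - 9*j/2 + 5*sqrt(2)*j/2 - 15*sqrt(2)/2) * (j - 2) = j^5 - 5*j^4 - 3*sqrt(2)*j^4 + 15*j^3/2 + 15*sqrt(2)*j^3 - 31*sqrt(2)*j^2/2 - 15*j^2/2 - 25*sqrt(2)*j/2 + 9*j + 15*sqrt(2)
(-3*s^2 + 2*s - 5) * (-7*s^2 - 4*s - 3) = 21*s^4 - 2*s^3 + 36*s^2 + 14*s + 15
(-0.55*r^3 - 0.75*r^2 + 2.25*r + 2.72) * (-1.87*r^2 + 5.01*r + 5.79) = 1.0285*r^5 - 1.353*r^4 - 11.1495*r^3 + 1.8436*r^2 + 26.6547*r + 15.7488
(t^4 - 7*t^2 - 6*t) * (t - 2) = t^5 - 2*t^4 - 7*t^3 + 8*t^2 + 12*t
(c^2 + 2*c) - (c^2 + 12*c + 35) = -10*c - 35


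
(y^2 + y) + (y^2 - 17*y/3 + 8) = 2*y^2 - 14*y/3 + 8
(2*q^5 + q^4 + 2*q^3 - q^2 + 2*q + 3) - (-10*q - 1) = 2*q^5 + q^4 + 2*q^3 - q^2 + 12*q + 4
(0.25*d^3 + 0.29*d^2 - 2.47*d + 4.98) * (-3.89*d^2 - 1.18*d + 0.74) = -0.9725*d^5 - 1.4231*d^4 + 9.4511*d^3 - 16.243*d^2 - 7.7042*d + 3.6852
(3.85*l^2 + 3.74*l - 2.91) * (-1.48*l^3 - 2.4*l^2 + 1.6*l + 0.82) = -5.698*l^5 - 14.7752*l^4 + 1.4908*l^3 + 16.125*l^2 - 1.5892*l - 2.3862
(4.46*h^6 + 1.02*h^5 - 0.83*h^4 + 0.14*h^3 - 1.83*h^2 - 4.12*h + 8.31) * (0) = 0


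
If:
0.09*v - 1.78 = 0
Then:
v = 19.78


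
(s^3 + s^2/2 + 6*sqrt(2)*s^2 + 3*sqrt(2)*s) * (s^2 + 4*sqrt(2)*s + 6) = s^5 + s^4/2 + 10*sqrt(2)*s^4 + 5*sqrt(2)*s^3 + 54*s^3 + 27*s^2 + 36*sqrt(2)*s^2 + 18*sqrt(2)*s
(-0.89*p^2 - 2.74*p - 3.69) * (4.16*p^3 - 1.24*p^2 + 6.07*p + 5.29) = -3.7024*p^5 - 10.2948*p^4 - 17.3551*p^3 - 16.7643*p^2 - 36.8929*p - 19.5201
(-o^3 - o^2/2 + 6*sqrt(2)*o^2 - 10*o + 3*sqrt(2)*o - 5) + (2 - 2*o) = -o^3 - o^2/2 + 6*sqrt(2)*o^2 - 12*o + 3*sqrt(2)*o - 3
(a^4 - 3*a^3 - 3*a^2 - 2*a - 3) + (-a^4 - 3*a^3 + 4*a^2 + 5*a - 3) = -6*a^3 + a^2 + 3*a - 6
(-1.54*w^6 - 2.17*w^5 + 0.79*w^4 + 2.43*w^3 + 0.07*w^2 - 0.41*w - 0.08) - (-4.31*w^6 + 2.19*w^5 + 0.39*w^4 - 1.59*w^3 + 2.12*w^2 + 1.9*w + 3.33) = 2.77*w^6 - 4.36*w^5 + 0.4*w^4 + 4.02*w^3 - 2.05*w^2 - 2.31*w - 3.41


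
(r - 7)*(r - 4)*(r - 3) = r^3 - 14*r^2 + 61*r - 84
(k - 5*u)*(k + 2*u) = k^2 - 3*k*u - 10*u^2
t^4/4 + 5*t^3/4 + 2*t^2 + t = t*(t/2 + 1/2)*(t/2 + 1)*(t + 2)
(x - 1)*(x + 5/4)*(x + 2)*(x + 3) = x^4 + 21*x^3/4 + 6*x^2 - 19*x/4 - 15/2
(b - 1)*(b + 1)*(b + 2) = b^3 + 2*b^2 - b - 2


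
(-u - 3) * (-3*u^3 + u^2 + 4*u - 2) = 3*u^4 + 8*u^3 - 7*u^2 - 10*u + 6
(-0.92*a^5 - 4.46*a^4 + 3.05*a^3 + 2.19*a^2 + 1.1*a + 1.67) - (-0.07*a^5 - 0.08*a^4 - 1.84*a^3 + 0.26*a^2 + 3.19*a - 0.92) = -0.85*a^5 - 4.38*a^4 + 4.89*a^3 + 1.93*a^2 - 2.09*a + 2.59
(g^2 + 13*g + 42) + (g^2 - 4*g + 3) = 2*g^2 + 9*g + 45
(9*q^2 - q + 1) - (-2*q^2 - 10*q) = 11*q^2 + 9*q + 1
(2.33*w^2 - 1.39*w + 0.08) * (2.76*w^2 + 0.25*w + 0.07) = 6.4308*w^4 - 3.2539*w^3 + 0.0364*w^2 - 0.0773*w + 0.0056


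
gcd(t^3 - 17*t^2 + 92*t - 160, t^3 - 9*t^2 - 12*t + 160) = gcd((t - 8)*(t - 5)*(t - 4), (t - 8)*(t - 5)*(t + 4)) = t^2 - 13*t + 40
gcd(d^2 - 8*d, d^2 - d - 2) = 1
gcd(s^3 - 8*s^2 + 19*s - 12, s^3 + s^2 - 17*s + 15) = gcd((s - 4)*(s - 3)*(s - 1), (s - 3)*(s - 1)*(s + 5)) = s^2 - 4*s + 3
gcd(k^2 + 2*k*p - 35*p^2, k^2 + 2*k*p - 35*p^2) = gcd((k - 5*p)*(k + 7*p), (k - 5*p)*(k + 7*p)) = -k^2 - 2*k*p + 35*p^2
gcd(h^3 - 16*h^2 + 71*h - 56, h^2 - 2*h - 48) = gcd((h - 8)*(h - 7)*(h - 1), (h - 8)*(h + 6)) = h - 8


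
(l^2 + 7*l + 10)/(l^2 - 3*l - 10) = (l + 5)/(l - 5)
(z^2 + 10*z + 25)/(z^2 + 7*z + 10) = (z + 5)/(z + 2)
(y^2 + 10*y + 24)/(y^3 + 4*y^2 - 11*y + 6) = (y + 4)/(y^2 - 2*y + 1)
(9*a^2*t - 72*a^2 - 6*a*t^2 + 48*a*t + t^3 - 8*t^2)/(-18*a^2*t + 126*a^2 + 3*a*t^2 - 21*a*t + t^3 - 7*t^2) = (-3*a*t + 24*a + t^2 - 8*t)/(6*a*t - 42*a + t^2 - 7*t)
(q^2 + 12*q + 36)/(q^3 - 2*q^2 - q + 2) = (q^2 + 12*q + 36)/(q^3 - 2*q^2 - q + 2)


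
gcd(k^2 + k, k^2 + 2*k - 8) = 1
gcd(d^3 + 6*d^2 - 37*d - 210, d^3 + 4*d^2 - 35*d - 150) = d^2 - d - 30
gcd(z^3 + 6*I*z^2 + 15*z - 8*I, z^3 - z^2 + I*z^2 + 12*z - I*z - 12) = 1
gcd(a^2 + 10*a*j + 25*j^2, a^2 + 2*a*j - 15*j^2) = a + 5*j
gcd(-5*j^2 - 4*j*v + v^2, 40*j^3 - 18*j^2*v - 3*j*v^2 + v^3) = -5*j + v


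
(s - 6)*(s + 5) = s^2 - s - 30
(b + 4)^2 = b^2 + 8*b + 16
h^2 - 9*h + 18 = (h - 6)*(h - 3)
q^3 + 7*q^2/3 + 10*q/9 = q*(q + 2/3)*(q + 5/3)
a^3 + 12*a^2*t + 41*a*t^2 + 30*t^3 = (a + t)*(a + 5*t)*(a + 6*t)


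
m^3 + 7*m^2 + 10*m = m*(m + 2)*(m + 5)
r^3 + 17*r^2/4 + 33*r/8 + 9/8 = (r + 1/2)*(r + 3/4)*(r + 3)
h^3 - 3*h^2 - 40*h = h*(h - 8)*(h + 5)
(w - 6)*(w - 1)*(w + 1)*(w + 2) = w^4 - 4*w^3 - 13*w^2 + 4*w + 12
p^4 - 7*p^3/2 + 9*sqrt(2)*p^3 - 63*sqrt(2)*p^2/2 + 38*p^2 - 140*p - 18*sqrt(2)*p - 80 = (p - 4)*(p + 1/2)*(p + 4*sqrt(2))*(p + 5*sqrt(2))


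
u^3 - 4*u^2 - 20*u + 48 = (u - 6)*(u - 2)*(u + 4)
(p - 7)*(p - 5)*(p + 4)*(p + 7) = p^4 - p^3 - 69*p^2 + 49*p + 980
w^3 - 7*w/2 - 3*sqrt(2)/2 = (w - 3*sqrt(2)/2)*(w + sqrt(2)/2)*(w + sqrt(2))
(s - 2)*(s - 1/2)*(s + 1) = s^3 - 3*s^2/2 - 3*s/2 + 1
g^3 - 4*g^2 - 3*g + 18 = (g - 3)^2*(g + 2)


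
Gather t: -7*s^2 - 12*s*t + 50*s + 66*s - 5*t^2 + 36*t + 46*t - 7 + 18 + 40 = -7*s^2 + 116*s - 5*t^2 + t*(82 - 12*s) + 51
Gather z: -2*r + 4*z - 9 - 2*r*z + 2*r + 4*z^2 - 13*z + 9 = 4*z^2 + z*(-2*r - 9)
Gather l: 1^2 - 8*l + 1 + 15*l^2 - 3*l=15*l^2 - 11*l + 2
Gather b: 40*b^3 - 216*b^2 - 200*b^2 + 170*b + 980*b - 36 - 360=40*b^3 - 416*b^2 + 1150*b - 396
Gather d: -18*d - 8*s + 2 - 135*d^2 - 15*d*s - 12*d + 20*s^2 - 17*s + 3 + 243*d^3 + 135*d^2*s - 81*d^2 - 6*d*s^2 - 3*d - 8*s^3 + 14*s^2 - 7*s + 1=243*d^3 + d^2*(135*s - 216) + d*(-6*s^2 - 15*s - 33) - 8*s^3 + 34*s^2 - 32*s + 6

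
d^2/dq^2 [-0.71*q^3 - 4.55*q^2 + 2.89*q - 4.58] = -4.26*q - 9.1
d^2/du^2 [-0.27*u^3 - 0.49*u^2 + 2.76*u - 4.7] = -1.62*u - 0.98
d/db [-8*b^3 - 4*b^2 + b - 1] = -24*b^2 - 8*b + 1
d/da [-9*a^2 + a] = 1 - 18*a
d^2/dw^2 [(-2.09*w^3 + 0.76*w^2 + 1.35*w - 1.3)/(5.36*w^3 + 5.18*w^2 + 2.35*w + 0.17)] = (159.725856*w^6 + 390.6636*w^5 - 257.871744*w^4 - 586.67083*w^3 - 331.328226*w^2 - 95.337306*w - 13.103662)/(153.990656*w^9 + 446.457984*w^8 + 634.008672*w^7 + 545.127608*w^6 + 306.290316*w^5 + 112.352094*w^4 + 25.859047*w^3 + 3.265581*w^2 + 0.203745*w + 0.004913)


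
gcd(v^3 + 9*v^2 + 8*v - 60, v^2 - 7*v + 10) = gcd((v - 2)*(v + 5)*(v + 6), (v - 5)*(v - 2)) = v - 2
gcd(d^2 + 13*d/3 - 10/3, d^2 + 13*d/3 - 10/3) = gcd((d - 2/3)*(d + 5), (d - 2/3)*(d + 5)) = d^2 + 13*d/3 - 10/3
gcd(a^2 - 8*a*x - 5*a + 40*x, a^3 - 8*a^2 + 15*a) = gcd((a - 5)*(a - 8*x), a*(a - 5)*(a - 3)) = a - 5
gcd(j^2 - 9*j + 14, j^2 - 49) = j - 7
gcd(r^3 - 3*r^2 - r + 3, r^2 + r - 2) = r - 1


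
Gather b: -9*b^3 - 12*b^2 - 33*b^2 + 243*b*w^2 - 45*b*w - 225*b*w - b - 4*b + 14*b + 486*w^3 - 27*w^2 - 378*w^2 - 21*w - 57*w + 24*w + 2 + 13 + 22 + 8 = -9*b^3 - 45*b^2 + b*(243*w^2 - 270*w + 9) + 486*w^3 - 405*w^2 - 54*w + 45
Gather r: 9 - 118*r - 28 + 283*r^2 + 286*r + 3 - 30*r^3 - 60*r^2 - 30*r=-30*r^3 + 223*r^2 + 138*r - 16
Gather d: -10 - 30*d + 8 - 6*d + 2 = -36*d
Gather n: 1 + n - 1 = n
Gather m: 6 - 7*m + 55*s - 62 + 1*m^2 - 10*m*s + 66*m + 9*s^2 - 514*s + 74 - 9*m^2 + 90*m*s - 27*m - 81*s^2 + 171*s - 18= -8*m^2 + m*(80*s + 32) - 72*s^2 - 288*s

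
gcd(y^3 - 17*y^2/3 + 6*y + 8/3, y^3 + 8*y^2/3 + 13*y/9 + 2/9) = y + 1/3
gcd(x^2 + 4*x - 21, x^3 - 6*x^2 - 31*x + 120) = x - 3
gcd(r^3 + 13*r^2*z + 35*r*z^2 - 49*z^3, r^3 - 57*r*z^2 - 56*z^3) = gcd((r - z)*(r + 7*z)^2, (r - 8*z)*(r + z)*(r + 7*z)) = r + 7*z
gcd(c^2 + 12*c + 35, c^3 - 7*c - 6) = 1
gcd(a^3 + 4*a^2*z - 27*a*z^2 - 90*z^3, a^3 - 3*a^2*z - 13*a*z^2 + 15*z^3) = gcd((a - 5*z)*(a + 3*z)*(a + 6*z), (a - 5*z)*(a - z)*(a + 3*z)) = -a^2 + 2*a*z + 15*z^2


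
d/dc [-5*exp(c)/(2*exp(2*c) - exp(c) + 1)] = (10*exp(2*c) - 5)*exp(c)/(4*exp(4*c) - 4*exp(3*c) + 5*exp(2*c) - 2*exp(c) + 1)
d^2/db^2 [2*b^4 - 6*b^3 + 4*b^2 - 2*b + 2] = 24*b^2 - 36*b + 8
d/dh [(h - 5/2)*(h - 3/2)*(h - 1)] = 3*h^2 - 10*h + 31/4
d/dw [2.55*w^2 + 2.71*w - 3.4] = 5.1*w + 2.71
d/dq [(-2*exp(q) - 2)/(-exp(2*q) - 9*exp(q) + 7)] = 2*(-(exp(q) + 1)*(2*exp(q) + 9) + exp(2*q) + 9*exp(q) - 7)*exp(q)/(exp(2*q) + 9*exp(q) - 7)^2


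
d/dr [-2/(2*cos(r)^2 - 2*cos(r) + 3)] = 4*(sin(r) - sin(2*r))/(2*cos(r) - cos(2*r) - 4)^2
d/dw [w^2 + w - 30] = 2*w + 1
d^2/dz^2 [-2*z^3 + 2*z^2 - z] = 4 - 12*z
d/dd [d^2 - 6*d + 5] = 2*d - 6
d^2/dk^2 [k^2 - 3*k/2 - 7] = 2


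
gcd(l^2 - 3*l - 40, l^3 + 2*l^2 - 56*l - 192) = l - 8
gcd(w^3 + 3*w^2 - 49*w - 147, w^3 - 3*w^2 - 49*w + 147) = w^2 - 49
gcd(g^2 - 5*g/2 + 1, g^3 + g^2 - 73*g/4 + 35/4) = g - 1/2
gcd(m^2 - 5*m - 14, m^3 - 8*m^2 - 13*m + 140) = m - 7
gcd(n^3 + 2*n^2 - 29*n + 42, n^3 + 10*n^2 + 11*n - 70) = n^2 + 5*n - 14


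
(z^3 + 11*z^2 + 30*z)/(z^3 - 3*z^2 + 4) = z*(z^2 + 11*z + 30)/(z^3 - 3*z^2 + 4)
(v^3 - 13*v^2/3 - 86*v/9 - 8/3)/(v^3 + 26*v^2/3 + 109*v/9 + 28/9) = (v - 6)/(v + 7)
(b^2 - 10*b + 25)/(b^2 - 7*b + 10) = (b - 5)/(b - 2)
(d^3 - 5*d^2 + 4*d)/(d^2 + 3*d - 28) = d*(d - 1)/(d + 7)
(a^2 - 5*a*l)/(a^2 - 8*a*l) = (a - 5*l)/(a - 8*l)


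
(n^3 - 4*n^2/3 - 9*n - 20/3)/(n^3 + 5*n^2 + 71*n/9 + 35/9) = 3*(n - 4)/(3*n + 7)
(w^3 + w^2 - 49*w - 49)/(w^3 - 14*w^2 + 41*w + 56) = (w + 7)/(w - 8)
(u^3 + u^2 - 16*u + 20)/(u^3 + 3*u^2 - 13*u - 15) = (u^2 - 4*u + 4)/(u^2 - 2*u - 3)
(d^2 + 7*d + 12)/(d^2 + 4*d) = (d + 3)/d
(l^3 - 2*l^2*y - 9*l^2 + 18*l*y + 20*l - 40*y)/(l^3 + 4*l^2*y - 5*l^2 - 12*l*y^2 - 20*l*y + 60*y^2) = (l - 4)/(l + 6*y)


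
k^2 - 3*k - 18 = (k - 6)*(k + 3)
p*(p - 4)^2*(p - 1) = p^4 - 9*p^3 + 24*p^2 - 16*p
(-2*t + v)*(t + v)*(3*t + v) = -6*t^3 - 5*t^2*v + 2*t*v^2 + v^3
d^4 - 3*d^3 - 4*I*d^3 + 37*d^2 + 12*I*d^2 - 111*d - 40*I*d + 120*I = (d - 3)*(d - 8*I)*(d - I)*(d + 5*I)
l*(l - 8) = l^2 - 8*l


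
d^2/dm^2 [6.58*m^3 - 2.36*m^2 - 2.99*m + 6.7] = 39.48*m - 4.72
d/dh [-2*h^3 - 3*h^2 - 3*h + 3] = -6*h^2 - 6*h - 3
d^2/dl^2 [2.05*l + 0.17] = 0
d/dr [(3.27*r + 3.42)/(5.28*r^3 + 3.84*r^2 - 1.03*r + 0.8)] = (-34.5312*r^3 - 66.7296*r^2 - 26.2656*r + 6.1386)/(27.8784*r^6 + 40.5504*r^5 + 3.8688*r^4 + 0.5376*r^3 + 7.2049*r^2 - 1.648*r + 0.64)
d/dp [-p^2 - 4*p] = -2*p - 4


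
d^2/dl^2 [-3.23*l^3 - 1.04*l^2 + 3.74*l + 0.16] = -19.38*l - 2.08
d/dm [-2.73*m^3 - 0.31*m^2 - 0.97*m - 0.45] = -8.19*m^2 - 0.62*m - 0.97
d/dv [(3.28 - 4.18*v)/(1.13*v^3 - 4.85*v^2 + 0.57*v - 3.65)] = (9.4468*v^3 - 31.3922*v^2 + 31.816*v + 13.3874)/(1.2769*v^6 - 10.961*v^5 + 24.8107*v^4 - 13.778*v^3 + 35.7299*v^2 - 4.161*v + 13.3225)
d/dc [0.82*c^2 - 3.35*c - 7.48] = 1.64*c - 3.35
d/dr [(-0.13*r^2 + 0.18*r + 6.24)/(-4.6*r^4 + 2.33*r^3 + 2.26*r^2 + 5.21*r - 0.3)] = (-1.196*r^5 + 2.7869*r^4 + 113.9772*r^3 - 44.7017*r^2 - 28.1268*r - 32.5644)/(21.16*r^8 - 21.436*r^7 - 15.3631*r^6 - 37.4004*r^5 + 32.1462*r^4 + 22.1512*r^3 + 25.7881*r^2 - 3.126*r + 0.09)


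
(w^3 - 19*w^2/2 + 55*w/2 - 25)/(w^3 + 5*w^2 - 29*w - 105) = (w^2 - 9*w/2 + 5)/(w^2 + 10*w + 21)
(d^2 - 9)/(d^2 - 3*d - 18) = (d - 3)/(d - 6)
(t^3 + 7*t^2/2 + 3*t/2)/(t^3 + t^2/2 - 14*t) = (2*t^2 + 7*t + 3)/(2*t^2 + t - 28)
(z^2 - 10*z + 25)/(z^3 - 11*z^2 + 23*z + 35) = (z - 5)/(z^2 - 6*z - 7)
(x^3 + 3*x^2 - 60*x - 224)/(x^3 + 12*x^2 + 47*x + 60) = (x^2 - x - 56)/(x^2 + 8*x + 15)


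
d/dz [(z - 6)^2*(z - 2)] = (z - 6)*(3*z - 10)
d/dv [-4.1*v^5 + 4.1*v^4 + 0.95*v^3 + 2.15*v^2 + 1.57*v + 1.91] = -20.5*v^4 + 16.4*v^3 + 2.85*v^2 + 4.3*v + 1.57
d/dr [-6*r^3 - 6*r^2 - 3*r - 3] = -18*r^2 - 12*r - 3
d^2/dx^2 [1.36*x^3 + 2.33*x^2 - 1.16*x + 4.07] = 8.16*x + 4.66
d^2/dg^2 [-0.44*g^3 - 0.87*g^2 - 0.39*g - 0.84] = -2.64*g - 1.74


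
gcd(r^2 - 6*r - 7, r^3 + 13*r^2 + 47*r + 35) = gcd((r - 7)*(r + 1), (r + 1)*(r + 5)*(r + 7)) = r + 1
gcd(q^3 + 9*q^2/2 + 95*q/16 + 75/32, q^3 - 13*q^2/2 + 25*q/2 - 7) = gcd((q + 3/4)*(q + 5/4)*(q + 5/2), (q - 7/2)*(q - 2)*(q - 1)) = 1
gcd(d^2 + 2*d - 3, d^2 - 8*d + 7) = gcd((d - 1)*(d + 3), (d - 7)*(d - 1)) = d - 1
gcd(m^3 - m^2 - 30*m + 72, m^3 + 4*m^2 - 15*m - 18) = m^2 + 3*m - 18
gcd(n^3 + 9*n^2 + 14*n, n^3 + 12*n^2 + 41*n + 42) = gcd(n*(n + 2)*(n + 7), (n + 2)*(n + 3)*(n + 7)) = n^2 + 9*n + 14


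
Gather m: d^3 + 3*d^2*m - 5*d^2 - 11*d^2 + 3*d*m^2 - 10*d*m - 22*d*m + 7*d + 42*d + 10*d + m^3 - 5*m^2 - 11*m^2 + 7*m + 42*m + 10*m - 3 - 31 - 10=d^3 - 16*d^2 + 59*d + m^3 + m^2*(3*d - 16) + m*(3*d^2 - 32*d + 59) - 44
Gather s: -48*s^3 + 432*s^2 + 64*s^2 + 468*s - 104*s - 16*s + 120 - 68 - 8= -48*s^3 + 496*s^2 + 348*s + 44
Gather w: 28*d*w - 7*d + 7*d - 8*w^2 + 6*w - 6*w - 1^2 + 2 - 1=28*d*w - 8*w^2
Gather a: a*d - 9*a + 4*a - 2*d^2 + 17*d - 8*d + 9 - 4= a*(d - 5) - 2*d^2 + 9*d + 5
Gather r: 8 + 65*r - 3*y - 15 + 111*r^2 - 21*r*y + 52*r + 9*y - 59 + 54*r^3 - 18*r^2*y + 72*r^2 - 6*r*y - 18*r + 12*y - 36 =54*r^3 + r^2*(183 - 18*y) + r*(99 - 27*y) + 18*y - 102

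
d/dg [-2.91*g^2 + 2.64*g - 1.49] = 2.64 - 5.82*g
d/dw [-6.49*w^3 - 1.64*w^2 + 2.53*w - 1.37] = -19.47*w^2 - 3.28*w + 2.53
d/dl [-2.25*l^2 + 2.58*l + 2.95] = 2.58 - 4.5*l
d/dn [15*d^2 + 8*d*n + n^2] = 8*d + 2*n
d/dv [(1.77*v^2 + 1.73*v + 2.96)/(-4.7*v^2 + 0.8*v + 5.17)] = (9.547*v^2 + 46.1258*v + 6.5761)/(22.09*v^4 - 7.52*v^3 - 47.958*v^2 + 8.272*v + 26.7289)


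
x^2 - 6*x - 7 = (x - 7)*(x + 1)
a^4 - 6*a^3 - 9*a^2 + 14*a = a*(a - 7)*(a - 1)*(a + 2)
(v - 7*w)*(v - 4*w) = v^2 - 11*v*w + 28*w^2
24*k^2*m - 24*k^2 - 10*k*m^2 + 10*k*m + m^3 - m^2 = (-6*k + m)*(-4*k + m)*(m - 1)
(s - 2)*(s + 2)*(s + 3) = s^3 + 3*s^2 - 4*s - 12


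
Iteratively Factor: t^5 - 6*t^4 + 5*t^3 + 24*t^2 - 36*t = (t)*(t^4 - 6*t^3 + 5*t^2 + 24*t - 36) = t*(t - 3)*(t^3 - 3*t^2 - 4*t + 12) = t*(t - 3)^2*(t^2 - 4) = t*(t - 3)^2*(t - 2)*(t + 2)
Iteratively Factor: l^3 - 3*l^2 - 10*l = (l - 5)*(l^2 + 2*l) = l*(l - 5)*(l + 2)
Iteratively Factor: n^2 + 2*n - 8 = (n + 4)*(n - 2)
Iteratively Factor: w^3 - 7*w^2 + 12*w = (w)*(w^2 - 7*w + 12) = w*(w - 3)*(w - 4)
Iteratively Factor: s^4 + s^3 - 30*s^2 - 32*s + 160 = (s - 2)*(s^3 + 3*s^2 - 24*s - 80) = (s - 5)*(s - 2)*(s^2 + 8*s + 16) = (s - 5)*(s - 2)*(s + 4)*(s + 4)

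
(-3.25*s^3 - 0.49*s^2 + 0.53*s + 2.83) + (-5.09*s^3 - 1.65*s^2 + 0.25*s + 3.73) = -8.34*s^3 - 2.14*s^2 + 0.78*s + 6.56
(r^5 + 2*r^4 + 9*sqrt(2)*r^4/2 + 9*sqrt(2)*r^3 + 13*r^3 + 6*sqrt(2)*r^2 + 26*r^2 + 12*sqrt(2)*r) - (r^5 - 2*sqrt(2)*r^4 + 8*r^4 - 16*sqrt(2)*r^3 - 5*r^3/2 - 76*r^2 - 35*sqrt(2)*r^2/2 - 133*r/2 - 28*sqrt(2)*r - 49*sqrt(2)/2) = -6*r^4 + 13*sqrt(2)*r^4/2 + 31*r^3/2 + 25*sqrt(2)*r^3 + 47*sqrt(2)*r^2/2 + 102*r^2 + 40*sqrt(2)*r + 133*r/2 + 49*sqrt(2)/2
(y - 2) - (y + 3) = -5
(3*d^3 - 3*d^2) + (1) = 3*d^3 - 3*d^2 + 1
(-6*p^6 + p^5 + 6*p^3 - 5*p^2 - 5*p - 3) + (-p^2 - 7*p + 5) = -6*p^6 + p^5 + 6*p^3 - 6*p^2 - 12*p + 2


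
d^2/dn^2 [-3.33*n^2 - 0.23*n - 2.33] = -6.66000000000000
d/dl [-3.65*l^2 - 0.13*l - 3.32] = -7.3*l - 0.13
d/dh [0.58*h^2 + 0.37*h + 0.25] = 1.16*h + 0.37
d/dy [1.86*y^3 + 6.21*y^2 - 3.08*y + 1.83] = 5.58*y^2 + 12.42*y - 3.08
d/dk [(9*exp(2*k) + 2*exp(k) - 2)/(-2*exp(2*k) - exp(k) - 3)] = (-5*exp(2*k) - 62*exp(k) - 8)*exp(k)/(4*exp(4*k) + 4*exp(3*k) + 13*exp(2*k) + 6*exp(k) + 9)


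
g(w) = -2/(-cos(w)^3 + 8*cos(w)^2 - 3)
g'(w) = -2*(-3*sin(w)*cos(w)^2 + 16*sin(w)*cos(w))/(-cos(w)^3 + 8*cos(w)^2 - 3)^2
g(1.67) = 0.68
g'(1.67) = 0.38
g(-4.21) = 1.94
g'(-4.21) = 13.79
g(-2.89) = -0.37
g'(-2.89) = -0.31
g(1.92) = 0.99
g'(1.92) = 2.67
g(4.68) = 0.67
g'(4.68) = -0.12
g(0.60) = -1.06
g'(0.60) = -3.54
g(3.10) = -0.33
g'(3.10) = 0.04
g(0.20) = -0.53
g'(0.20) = -0.36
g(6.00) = -0.57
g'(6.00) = 0.58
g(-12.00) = -0.95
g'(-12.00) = -2.78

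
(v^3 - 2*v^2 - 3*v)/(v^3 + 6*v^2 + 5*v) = (v - 3)/(v + 5)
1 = 1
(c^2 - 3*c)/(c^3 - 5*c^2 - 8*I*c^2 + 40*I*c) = (c - 3)/(c^2 - 5*c - 8*I*c + 40*I)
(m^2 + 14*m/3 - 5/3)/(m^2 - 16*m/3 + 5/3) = (m + 5)/(m - 5)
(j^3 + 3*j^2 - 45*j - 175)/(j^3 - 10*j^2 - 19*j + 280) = (j + 5)/(j - 8)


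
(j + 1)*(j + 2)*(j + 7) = j^3 + 10*j^2 + 23*j + 14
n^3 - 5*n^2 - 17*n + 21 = (n - 7)*(n - 1)*(n + 3)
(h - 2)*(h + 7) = h^2 + 5*h - 14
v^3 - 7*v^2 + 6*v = v*(v - 6)*(v - 1)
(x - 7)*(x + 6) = x^2 - x - 42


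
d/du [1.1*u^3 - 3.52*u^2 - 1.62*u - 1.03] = 3.3*u^2 - 7.04*u - 1.62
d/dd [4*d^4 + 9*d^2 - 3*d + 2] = 16*d^3 + 18*d - 3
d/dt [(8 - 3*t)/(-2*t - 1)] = 19/(2*t + 1)^2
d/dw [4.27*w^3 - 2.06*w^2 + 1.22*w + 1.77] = 12.81*w^2 - 4.12*w + 1.22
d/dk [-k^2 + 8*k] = 8 - 2*k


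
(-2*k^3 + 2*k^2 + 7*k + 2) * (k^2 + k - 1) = -2*k^5 + 11*k^3 + 7*k^2 - 5*k - 2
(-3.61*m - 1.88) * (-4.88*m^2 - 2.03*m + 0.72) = 17.6168*m^3 + 16.5027*m^2 + 1.2172*m - 1.3536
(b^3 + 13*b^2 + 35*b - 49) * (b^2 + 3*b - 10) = b^5 + 16*b^4 + 64*b^3 - 74*b^2 - 497*b + 490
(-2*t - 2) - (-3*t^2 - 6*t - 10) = 3*t^2 + 4*t + 8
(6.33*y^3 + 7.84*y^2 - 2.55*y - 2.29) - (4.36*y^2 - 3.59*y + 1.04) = 6.33*y^3 + 3.48*y^2 + 1.04*y - 3.33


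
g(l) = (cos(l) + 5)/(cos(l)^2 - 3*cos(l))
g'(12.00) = 0.95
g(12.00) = -3.21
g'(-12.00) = -0.95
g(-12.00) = -3.21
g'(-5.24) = -5.31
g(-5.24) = -4.38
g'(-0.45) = 0.63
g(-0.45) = -3.12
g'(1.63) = -474.94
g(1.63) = 27.30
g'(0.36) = -0.45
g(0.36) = -3.07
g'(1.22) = -12.90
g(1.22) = -5.85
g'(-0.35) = 0.43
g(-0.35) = -3.07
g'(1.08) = -6.25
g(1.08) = -4.59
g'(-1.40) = 56.52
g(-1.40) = -10.75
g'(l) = (2*sin(l)*cos(l) - 3*sin(l))*(cos(l) + 5)/(cos(l)^2 - 3*cos(l))^2 - sin(l)/(cos(l)^2 - 3*cos(l)) = (sin(l) - 15*sin(l)/cos(l)^2 + 10*tan(l))/(cos(l) - 3)^2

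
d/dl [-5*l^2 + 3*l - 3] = 3 - 10*l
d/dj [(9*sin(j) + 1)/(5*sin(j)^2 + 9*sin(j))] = (-10*sin(j) + 45*cos(j)^2 - 54)*cos(j)/((5*sin(j) + 9)^2*sin(j)^2)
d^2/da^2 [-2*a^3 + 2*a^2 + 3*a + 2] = 4 - 12*a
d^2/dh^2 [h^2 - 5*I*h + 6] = 2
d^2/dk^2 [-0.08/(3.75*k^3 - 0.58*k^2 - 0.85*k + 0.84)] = ((1.8*k - 0.0928)*(3.75*k^3 - 0.58*k^2 - 0.85*k + 0.84) - 0.08*(-22.5*k^2 + 2.32*k + 1.7)*(-11.25*k^2 + 1.16*k + 0.85))/(3.75*k^3 - 0.58*k^2 - 0.85*k + 0.84)^3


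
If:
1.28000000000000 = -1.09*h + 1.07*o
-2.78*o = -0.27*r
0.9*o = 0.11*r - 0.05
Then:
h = -0.96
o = 0.21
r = 2.21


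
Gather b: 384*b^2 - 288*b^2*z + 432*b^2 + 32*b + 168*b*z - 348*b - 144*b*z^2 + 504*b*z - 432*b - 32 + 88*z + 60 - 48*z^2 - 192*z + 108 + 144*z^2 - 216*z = b^2*(816 - 288*z) + b*(-144*z^2 + 672*z - 748) + 96*z^2 - 320*z + 136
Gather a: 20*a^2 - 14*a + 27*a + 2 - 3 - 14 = 20*a^2 + 13*a - 15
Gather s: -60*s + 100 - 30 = 70 - 60*s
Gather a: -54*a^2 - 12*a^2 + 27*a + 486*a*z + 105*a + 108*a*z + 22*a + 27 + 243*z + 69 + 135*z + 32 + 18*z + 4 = -66*a^2 + a*(594*z + 154) + 396*z + 132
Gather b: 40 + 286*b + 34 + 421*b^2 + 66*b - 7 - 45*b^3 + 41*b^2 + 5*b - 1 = -45*b^3 + 462*b^2 + 357*b + 66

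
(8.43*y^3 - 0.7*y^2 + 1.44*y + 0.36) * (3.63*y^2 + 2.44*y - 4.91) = 30.6009*y^5 + 18.0282*y^4 - 37.8721*y^3 + 8.2574*y^2 - 6.192*y - 1.7676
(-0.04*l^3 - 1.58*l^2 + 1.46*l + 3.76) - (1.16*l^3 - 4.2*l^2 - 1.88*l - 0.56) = -1.2*l^3 + 2.62*l^2 + 3.34*l + 4.32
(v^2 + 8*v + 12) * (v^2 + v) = v^4 + 9*v^3 + 20*v^2 + 12*v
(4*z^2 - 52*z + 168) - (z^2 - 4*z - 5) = 3*z^2 - 48*z + 173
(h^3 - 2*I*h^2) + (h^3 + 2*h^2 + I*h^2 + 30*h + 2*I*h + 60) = 2*h^3 + 2*h^2 - I*h^2 + 30*h + 2*I*h + 60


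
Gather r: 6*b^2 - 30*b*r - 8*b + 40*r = 6*b^2 - 8*b + r*(40 - 30*b)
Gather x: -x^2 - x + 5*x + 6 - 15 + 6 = -x^2 + 4*x - 3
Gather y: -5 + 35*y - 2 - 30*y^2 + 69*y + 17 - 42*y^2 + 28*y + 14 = -72*y^2 + 132*y + 24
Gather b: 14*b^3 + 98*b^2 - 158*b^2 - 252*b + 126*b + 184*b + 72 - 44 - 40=14*b^3 - 60*b^2 + 58*b - 12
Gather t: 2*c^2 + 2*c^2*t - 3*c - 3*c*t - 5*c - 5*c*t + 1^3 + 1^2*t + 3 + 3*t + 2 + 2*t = 2*c^2 - 8*c + t*(2*c^2 - 8*c + 6) + 6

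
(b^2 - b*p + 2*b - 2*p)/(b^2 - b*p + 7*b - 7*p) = (b + 2)/(b + 7)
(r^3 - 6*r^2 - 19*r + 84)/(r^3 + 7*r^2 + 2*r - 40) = (r^2 - 10*r + 21)/(r^2 + 3*r - 10)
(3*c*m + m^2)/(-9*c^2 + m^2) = -m/(3*c - m)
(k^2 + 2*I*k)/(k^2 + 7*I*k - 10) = k/(k + 5*I)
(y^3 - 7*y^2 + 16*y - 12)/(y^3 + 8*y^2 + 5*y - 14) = (y^3 - 7*y^2 + 16*y - 12)/(y^3 + 8*y^2 + 5*y - 14)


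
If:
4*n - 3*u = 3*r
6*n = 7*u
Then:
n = 7*u/6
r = 5*u/9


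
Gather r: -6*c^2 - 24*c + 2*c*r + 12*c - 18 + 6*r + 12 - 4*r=-6*c^2 - 12*c + r*(2*c + 2) - 6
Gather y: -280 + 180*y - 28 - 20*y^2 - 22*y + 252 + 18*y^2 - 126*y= -2*y^2 + 32*y - 56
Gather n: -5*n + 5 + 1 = 6 - 5*n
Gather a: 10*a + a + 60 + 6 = 11*a + 66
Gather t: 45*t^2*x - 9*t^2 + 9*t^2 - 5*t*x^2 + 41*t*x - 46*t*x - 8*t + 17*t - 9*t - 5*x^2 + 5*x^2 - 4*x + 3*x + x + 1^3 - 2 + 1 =45*t^2*x + t*(-5*x^2 - 5*x)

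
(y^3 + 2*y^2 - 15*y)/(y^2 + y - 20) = y*(y - 3)/(y - 4)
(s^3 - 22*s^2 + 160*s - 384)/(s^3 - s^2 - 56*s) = (s^2 - 14*s + 48)/(s*(s + 7))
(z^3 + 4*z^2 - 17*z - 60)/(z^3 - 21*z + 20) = (z + 3)/(z - 1)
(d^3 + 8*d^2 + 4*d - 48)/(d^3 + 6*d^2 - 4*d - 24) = (d + 4)/(d + 2)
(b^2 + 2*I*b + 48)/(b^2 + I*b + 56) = (b - 6*I)/(b - 7*I)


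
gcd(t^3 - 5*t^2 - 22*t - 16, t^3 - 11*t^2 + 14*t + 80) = t^2 - 6*t - 16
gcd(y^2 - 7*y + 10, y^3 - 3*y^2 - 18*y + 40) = y^2 - 7*y + 10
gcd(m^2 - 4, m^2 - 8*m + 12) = m - 2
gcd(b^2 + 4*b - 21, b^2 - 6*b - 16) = 1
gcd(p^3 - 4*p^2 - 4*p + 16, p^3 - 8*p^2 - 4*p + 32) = p^2 - 4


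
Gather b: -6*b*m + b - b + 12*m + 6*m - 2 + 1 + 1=-6*b*m + 18*m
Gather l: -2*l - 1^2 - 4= -2*l - 5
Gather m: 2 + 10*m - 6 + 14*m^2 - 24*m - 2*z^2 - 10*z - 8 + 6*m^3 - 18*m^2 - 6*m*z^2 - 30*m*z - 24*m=6*m^3 - 4*m^2 + m*(-6*z^2 - 30*z - 38) - 2*z^2 - 10*z - 12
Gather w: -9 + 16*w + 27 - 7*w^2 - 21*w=-7*w^2 - 5*w + 18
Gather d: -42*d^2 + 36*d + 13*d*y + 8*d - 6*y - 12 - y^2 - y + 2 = -42*d^2 + d*(13*y + 44) - y^2 - 7*y - 10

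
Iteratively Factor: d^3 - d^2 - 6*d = (d + 2)*(d^2 - 3*d) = d*(d + 2)*(d - 3)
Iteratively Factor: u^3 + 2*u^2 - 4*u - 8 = (u + 2)*(u^2 - 4) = (u + 2)^2*(u - 2)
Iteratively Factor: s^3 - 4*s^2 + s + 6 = (s - 3)*(s^2 - s - 2) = (s - 3)*(s - 2)*(s + 1)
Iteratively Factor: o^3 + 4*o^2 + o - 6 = (o + 2)*(o^2 + 2*o - 3) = (o - 1)*(o + 2)*(o + 3)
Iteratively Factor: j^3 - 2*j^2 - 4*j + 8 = (j + 2)*(j^2 - 4*j + 4) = (j - 2)*(j + 2)*(j - 2)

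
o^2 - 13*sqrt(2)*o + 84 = (o - 7*sqrt(2))*(o - 6*sqrt(2))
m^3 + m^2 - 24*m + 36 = (m - 3)*(m - 2)*(m + 6)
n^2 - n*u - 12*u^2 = (n - 4*u)*(n + 3*u)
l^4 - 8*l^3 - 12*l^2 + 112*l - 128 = (l - 8)*(l - 2)^2*(l + 4)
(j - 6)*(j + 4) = j^2 - 2*j - 24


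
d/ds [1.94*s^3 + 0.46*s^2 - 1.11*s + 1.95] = 5.82*s^2 + 0.92*s - 1.11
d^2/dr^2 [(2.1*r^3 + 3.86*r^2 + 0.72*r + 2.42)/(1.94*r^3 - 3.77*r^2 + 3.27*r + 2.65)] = (59.772952*r^6 - 63.673128*r^5 - 198.77628*r^4 - 367.636804*r^3 + 594.630324*r^2 - 122.005968*r + 141.843036)/(7.301384*r^9 - 42.566316*r^8 + 119.639994*r^7 - 167.158769*r^6 + 85.371807*r^5 + 92.922276*r^4 - 120.176877*r^3 + 5.58407999999999*r^2 + 68.890725*r + 18.609625)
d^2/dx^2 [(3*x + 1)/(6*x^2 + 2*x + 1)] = 4*(2*(3*x + 1)*(6*x + 1)^2 - 3*(9*x + 2)*(6*x^2 + 2*x + 1))/(6*x^2 + 2*x + 1)^3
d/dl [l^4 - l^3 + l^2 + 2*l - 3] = 4*l^3 - 3*l^2 + 2*l + 2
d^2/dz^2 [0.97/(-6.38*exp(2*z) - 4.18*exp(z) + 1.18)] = (-0.97*(12.76*exp(z) + 4.18)*(25.52*exp(z) + 8.36)*exp(z) + (24.7544*exp(z) + 4.0546)*(6.38*exp(2*z) + 4.18*exp(z) - 1.18))*exp(z)/(6.38*exp(2*z) + 4.18*exp(z) - 1.18)^3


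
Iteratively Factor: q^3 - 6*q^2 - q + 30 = (q - 3)*(q^2 - 3*q - 10) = (q - 3)*(q + 2)*(q - 5)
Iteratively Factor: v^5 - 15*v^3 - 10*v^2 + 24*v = (v)*(v^4 - 15*v^2 - 10*v + 24) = v*(v + 2)*(v^3 - 2*v^2 - 11*v + 12) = v*(v + 2)*(v + 3)*(v^2 - 5*v + 4) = v*(v - 4)*(v + 2)*(v + 3)*(v - 1)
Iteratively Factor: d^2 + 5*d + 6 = (d + 3)*(d + 2)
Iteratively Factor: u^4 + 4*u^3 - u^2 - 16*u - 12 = (u - 2)*(u^3 + 6*u^2 + 11*u + 6) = (u - 2)*(u + 3)*(u^2 + 3*u + 2) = (u - 2)*(u + 1)*(u + 3)*(u + 2)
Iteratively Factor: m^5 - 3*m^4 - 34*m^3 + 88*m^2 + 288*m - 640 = (m - 5)*(m^4 + 2*m^3 - 24*m^2 - 32*m + 128) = (m - 5)*(m - 2)*(m^3 + 4*m^2 - 16*m - 64) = (m - 5)*(m - 4)*(m - 2)*(m^2 + 8*m + 16) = (m - 5)*(m - 4)*(m - 2)*(m + 4)*(m + 4)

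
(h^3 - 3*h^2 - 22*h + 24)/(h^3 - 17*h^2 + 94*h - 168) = (h^2 + 3*h - 4)/(h^2 - 11*h + 28)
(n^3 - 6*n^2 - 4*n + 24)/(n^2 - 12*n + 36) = (n^2 - 4)/(n - 6)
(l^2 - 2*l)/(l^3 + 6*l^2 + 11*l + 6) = l*(l - 2)/(l^3 + 6*l^2 + 11*l + 6)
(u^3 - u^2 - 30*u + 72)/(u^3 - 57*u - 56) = (-u^3 + u^2 + 30*u - 72)/(-u^3 + 57*u + 56)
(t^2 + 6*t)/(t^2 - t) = (t + 6)/(t - 1)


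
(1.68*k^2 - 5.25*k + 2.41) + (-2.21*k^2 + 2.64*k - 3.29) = -0.53*k^2 - 2.61*k - 0.88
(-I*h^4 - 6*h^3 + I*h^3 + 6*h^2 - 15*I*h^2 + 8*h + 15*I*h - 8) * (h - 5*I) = -I*h^5 - 11*h^4 + I*h^4 + 11*h^3 + 15*I*h^3 - 67*h^2 - 15*I*h^2 + 67*h - 40*I*h + 40*I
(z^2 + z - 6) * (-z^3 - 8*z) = -z^5 - z^4 - 2*z^3 - 8*z^2 + 48*z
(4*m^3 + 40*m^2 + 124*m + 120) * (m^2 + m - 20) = 4*m^5 + 44*m^4 + 84*m^3 - 556*m^2 - 2360*m - 2400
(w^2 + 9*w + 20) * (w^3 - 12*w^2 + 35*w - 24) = w^5 - 3*w^4 - 53*w^3 + 51*w^2 + 484*w - 480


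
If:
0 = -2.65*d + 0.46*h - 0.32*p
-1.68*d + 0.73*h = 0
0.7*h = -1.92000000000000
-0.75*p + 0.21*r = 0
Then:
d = -1.19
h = -2.74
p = 5.93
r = 21.17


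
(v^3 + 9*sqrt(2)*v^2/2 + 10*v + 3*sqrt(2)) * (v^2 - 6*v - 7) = v^5 - 6*v^4 + 9*sqrt(2)*v^4/2 - 27*sqrt(2)*v^3 + 3*v^3 - 60*v^2 - 57*sqrt(2)*v^2/2 - 70*v - 18*sqrt(2)*v - 21*sqrt(2)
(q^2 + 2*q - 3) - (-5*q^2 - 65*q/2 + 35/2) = 6*q^2 + 69*q/2 - 41/2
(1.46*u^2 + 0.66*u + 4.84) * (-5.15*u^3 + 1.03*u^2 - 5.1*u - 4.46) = -7.519*u^5 - 1.8952*u^4 - 31.6922*u^3 - 4.8924*u^2 - 27.6276*u - 21.5864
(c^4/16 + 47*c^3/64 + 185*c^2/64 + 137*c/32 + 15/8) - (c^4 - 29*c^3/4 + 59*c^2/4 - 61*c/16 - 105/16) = -15*c^4/16 + 511*c^3/64 - 759*c^2/64 + 259*c/32 + 135/16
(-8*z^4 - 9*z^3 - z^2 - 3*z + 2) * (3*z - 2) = -24*z^5 - 11*z^4 + 15*z^3 - 7*z^2 + 12*z - 4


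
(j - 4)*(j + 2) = j^2 - 2*j - 8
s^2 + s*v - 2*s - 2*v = (s - 2)*(s + v)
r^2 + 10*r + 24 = (r + 4)*(r + 6)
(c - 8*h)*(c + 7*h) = c^2 - c*h - 56*h^2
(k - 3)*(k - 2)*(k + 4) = k^3 - k^2 - 14*k + 24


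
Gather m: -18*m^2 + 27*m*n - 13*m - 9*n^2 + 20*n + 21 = -18*m^2 + m*(27*n - 13) - 9*n^2 + 20*n + 21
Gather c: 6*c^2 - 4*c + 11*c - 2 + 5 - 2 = 6*c^2 + 7*c + 1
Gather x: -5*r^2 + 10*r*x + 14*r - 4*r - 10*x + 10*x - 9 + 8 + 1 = -5*r^2 + 10*r*x + 10*r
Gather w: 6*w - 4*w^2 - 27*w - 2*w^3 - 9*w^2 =-2*w^3 - 13*w^2 - 21*w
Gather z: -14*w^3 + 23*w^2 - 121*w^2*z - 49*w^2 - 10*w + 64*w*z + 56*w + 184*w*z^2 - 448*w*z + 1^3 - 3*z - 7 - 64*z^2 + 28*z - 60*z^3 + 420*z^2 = -14*w^3 - 26*w^2 + 46*w - 60*z^3 + z^2*(184*w + 356) + z*(-121*w^2 - 384*w + 25) - 6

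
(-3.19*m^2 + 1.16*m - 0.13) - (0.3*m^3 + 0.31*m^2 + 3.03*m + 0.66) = -0.3*m^3 - 3.5*m^2 - 1.87*m - 0.79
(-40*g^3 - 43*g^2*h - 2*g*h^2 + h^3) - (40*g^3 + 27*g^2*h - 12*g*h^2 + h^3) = -80*g^3 - 70*g^2*h + 10*g*h^2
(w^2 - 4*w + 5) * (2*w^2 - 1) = 2*w^4 - 8*w^3 + 9*w^2 + 4*w - 5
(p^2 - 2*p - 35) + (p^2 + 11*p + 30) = 2*p^2 + 9*p - 5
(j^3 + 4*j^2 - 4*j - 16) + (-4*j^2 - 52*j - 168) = j^3 - 56*j - 184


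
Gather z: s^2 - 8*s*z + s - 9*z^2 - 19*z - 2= s^2 + s - 9*z^2 + z*(-8*s - 19) - 2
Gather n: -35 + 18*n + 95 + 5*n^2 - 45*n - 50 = 5*n^2 - 27*n + 10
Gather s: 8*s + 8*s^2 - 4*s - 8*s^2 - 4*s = 0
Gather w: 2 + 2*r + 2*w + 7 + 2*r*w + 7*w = 2*r + w*(2*r + 9) + 9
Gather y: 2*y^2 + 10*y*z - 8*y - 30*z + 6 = 2*y^2 + y*(10*z - 8) - 30*z + 6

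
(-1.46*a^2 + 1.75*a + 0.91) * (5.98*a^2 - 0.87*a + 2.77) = -8.7308*a^4 + 11.7352*a^3 - 0.124899999999999*a^2 + 4.0558*a + 2.5207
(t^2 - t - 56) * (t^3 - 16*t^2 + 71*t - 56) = t^5 - 17*t^4 + 31*t^3 + 769*t^2 - 3920*t + 3136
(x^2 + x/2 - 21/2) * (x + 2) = x^3 + 5*x^2/2 - 19*x/2 - 21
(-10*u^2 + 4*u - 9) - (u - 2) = -10*u^2 + 3*u - 7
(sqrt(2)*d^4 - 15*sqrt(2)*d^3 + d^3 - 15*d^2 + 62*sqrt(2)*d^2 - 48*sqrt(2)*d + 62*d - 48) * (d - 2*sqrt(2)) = sqrt(2)*d^5 - 15*sqrt(2)*d^4 - 3*d^4 + 45*d^3 + 60*sqrt(2)*d^3 - 186*d^2 - 18*sqrt(2)*d^2 - 124*sqrt(2)*d + 144*d + 96*sqrt(2)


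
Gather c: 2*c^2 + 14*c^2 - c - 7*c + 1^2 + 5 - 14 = 16*c^2 - 8*c - 8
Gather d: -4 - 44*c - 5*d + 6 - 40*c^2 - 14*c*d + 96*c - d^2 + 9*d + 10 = -40*c^2 + 52*c - d^2 + d*(4 - 14*c) + 12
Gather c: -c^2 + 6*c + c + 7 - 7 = -c^2 + 7*c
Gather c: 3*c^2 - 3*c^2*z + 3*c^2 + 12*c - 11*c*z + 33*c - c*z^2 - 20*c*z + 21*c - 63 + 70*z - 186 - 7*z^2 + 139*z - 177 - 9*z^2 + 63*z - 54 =c^2*(6 - 3*z) + c*(-z^2 - 31*z + 66) - 16*z^2 + 272*z - 480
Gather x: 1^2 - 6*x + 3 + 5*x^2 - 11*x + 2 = 5*x^2 - 17*x + 6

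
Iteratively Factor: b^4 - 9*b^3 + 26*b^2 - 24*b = (b)*(b^3 - 9*b^2 + 26*b - 24) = b*(b - 3)*(b^2 - 6*b + 8) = b*(b - 4)*(b - 3)*(b - 2)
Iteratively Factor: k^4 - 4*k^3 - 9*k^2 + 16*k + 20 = (k - 2)*(k^3 - 2*k^2 - 13*k - 10) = (k - 2)*(k + 2)*(k^2 - 4*k - 5) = (k - 5)*(k - 2)*(k + 2)*(k + 1)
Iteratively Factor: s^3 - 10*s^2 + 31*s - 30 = (s - 3)*(s^2 - 7*s + 10) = (s - 5)*(s - 3)*(s - 2)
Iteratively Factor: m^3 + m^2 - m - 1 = (m - 1)*(m^2 + 2*m + 1) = (m - 1)*(m + 1)*(m + 1)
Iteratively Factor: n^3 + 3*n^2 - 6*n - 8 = (n - 2)*(n^2 + 5*n + 4) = (n - 2)*(n + 4)*(n + 1)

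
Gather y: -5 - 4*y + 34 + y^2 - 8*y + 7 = y^2 - 12*y + 36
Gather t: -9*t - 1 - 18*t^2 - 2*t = -18*t^2 - 11*t - 1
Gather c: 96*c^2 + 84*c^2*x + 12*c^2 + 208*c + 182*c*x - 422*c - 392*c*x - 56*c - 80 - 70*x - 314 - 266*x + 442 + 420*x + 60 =c^2*(84*x + 108) + c*(-210*x - 270) + 84*x + 108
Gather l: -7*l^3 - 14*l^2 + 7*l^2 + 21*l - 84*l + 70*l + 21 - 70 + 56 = -7*l^3 - 7*l^2 + 7*l + 7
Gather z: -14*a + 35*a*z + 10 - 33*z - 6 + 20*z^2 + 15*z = -14*a + 20*z^2 + z*(35*a - 18) + 4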